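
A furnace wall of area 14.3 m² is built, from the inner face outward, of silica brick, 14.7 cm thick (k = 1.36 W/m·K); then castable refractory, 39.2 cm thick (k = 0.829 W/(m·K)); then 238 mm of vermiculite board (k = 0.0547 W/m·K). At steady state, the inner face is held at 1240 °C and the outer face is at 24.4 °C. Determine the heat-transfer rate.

Series thermal resistances, inner to outer:
  R_silica brick = L/(kA) = 0.147/(1.36·14.3) = 0.007559 K/W
  R_castable refractory = L/(kA) = 0.392/(0.829·14.3) = 0.03307 K/W
  R_vermiculite board = L/(kA) = 0.238/(0.0547·14.3) = 0.3043 K/W
ΣR = 0.007559 + 0.03307 + 0.3043 = 0.3449 K/W
Q = ΔT/ΣR = (1240 °C − 24.4 °C)/0.3449 = 3520 W

Q = 3.52 kW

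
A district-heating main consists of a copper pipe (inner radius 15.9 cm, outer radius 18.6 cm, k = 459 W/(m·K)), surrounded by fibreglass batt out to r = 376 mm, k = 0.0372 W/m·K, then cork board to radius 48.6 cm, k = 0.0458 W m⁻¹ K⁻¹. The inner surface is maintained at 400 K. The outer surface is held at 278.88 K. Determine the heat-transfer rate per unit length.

Series thermal resistances, inner to outer:
  R'_copper = ln(0.186/0.159)/(2πk) = 0.1568/(2π·459) = 5.438×10^-5 m·K/W
  R'_fibreglass batt = ln(0.376/0.186)/(2πk) = 0.7038/(2π·0.0372) = 3.011 m·K/W
  R'_cork board = ln(0.486/0.376)/(2πk) = 0.2566/(2π·0.0458) = 0.8918 m·K/W
ΣR = 5.438×10^-5 + 3.011 + 0.8918 = 3.903 m·K/W
Q' = ΔT/ΣR = (400 K − 278.88 K)/3.903 = 31.0 W/m

Q' = 31.0 W/m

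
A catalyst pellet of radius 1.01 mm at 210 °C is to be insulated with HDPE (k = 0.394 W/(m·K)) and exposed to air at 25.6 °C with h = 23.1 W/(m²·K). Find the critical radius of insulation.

r_cr = 3.41 cm

For a sphere, r_cr = 2k_ins/h = 2·0.394/23.1 = 0.0341 m = 3.41 cm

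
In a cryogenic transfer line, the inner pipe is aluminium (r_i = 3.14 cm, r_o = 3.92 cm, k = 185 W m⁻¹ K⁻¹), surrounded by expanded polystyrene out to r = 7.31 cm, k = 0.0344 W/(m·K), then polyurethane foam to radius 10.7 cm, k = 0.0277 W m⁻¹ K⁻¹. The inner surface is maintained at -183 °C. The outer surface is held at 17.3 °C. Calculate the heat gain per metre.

Series thermal resistances, inner to outer:
  R'_aluminium = ln(0.0392/0.0314)/(2πk) = 0.2219/(2π·185) = 1.909×10^-4 m·K/W
  R'_expanded polystyrene = ln(0.0731/0.0392)/(2πk) = 0.6232/(2π·0.0344) = 2.883 m·K/W
  R'_polyurethane foam = ln(0.107/0.0731)/(2πk) = 0.3810/(2π·0.0277) = 2.189 m·K/W
ΣR = 1.909×10^-4 + 2.883 + 2.189 = 5.072 m·K/W
Q' = ΔT/ΣR = (-183 °C − 17.3 °C)/5.072 = -39.5 W/m
(Negative Q' ⇒ heat flows inward; heat gain = 39.5 W/m.)

Q' = 39.5 W/m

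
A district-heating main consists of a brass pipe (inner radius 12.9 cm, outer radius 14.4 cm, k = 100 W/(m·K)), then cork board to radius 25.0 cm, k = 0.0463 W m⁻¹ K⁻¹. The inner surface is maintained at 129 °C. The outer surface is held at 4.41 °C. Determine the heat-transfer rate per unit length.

Series thermal resistances, inner to outer:
  R'_brass = ln(0.144/0.129)/(2πk) = 0.1100/(2π·100) = 1.751×10^-4 m·K/W
  R'_cork board = ln(0.250/0.144)/(2πk) = 0.5516/(2π·0.0463) = 1.896 m·K/W
ΣR = 1.751×10^-4 + 1.896 = 1.896 m·K/W
Q' = ΔT/ΣR = (129 °C − 4.41 °C)/1.896 = 65.7 W/m

Q' = 65.7 W/m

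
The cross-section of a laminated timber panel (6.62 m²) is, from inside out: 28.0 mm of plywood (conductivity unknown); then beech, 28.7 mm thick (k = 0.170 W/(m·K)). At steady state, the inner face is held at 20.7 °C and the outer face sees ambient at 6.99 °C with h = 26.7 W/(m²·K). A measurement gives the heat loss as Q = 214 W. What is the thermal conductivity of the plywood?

ΣR = ΔT/Q = |20.7 − 6.99|/214 = 0.06407 K/W
Known resistances:
  R_beech = L/(kA) = 0.0287/(0.170·6.62) = 0.02550 K/W
  R_conv,out = 1/(hA) = 1/(26.7·6.62) = 0.005658 K/W
R_plywood = ΣR − ΣR_known = 0.06407 − 0.03116 = 0.03291 K/W
L/(kA) = 0.03291 ⇒ k = 0.0280/(0.03291·6.62) = 0.129 W/m·K

k = 0.129 W/m·K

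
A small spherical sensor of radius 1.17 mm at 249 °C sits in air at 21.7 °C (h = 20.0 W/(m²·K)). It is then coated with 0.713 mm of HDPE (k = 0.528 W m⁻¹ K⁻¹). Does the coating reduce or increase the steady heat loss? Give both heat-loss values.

increases: 0.0782 → 0.194 W

Critical radius for a sphere: r_cr = 2k/h = 0.0528 m = 5.28 cm.
Outer radius after coating: r₂ = 0.00117 + 7.13×10^-4 = 0.001883 m.
Since r₁ < r_cr and r₂ ≤ r_cr, the coating moves toward the maximum at r_cr — heat loss rises.
Bare: R = 1/(4πr₁²h) = 2907 K/W; Q = 227.3/2907 = 0.0782 W.
Coated: R = R_cond + R_conv = 1171 K/W; Q = 227.3/1171 = 0.194 W.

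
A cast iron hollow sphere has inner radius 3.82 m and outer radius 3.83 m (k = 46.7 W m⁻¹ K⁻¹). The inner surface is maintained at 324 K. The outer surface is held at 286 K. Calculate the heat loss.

Q = 3.26×10^7 W

Q = 4πk·ΔT/(1/r₁ − 1/r₂) = 4π × 46.7 × 38 / (1/3.82 − 1/3.83) = 3.26×10^7 W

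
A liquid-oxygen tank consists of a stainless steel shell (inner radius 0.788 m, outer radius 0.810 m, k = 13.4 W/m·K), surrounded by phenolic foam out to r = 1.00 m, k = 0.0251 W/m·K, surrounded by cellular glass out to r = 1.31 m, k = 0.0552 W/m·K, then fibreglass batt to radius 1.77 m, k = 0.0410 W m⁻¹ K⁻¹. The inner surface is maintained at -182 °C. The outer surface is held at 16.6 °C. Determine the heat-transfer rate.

Resistance network (inner→outer):
  R_stainless steel = (1/0.788 − 1/0.810)/(4πk) = 0.03447/(4π·13.4) = 2.047×10^-4 K/W
  R_phenolic foam = (1/0.810 − 1/1.00)/(4πk) = 0.2346/(4π·0.0251) = 0.7437 K/W
  R_cellular glass = (1/1.00 − 1/1.31)/(4πk) = 0.2366/(4π·0.0552) = 0.3411 K/W
  R_fibreglass batt = (1/1.31 − 1/1.77)/(4πk) = 0.1984/(4π·0.0410) = 0.3851 K/W
ΣR = 2.047×10^-4 + 0.7437 + 0.3411 + 0.3851 = 1.470 K/W
Q = ΔT/ΣR = (-182 °C − 16.6 °C)/1.470 = -135 W
(Negative Q ⇒ heat flows inward; heat gain = 135 W.)

Q = 135 W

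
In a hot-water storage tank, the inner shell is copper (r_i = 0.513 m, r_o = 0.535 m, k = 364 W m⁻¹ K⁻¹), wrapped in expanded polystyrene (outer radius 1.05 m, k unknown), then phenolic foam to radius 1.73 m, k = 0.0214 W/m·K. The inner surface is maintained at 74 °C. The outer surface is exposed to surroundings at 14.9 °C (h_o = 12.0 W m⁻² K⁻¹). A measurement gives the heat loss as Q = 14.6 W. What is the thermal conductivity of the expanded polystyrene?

k = 0.0275 W/m·K

ΣR = ΔT/Q = |74 − 14.9|/14.6 = 4.048 K/W
Known resistances:
  R_copper = (1/0.513 − 1/0.535)/(4πk) = 0.08016/(4π·364) = 1.752×10^-5 K/W
  R_phenolic foam = (1/1.05 − 1/1.73)/(4πk) = 0.3743/(4π·0.0214) = 1.392 K/W
  R_conv,out = 1/(4πr²h) = 1/(4π·1.73²·12.0) = 0.002216 K/W
R_expanded polystyrene = ΣR − ΣR_known = 4.048 − 1.394 = 2.654 K/W
(1/r₁−1/r₂)/(4πk) = 2.654 ⇒ k = 0.9168/(4π·2.654) = 0.0275 W/m·K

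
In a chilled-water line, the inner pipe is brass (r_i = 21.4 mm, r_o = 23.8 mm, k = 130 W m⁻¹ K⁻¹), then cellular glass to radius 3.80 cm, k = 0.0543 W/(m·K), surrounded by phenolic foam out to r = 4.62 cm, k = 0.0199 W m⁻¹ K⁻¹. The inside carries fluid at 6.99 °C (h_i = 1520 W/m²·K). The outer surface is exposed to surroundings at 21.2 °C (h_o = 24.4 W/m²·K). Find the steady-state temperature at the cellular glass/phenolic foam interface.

Treat each layer as a resistance in series:
  R'_conv,in = 1/(2πr h) = 1/(2π·0.0214·1520) = 0.004893 m·K/W
  R'_brass = ln(0.0238/0.0214)/(2πk) = 0.1063/(2π·130) = 1.301×10^-4 m·K/W
  R'_cellular glass = ln(0.0380/0.0238)/(2πk) = 0.4679/(2π·0.0543) = 1.371 m·K/W
  R'_phenolic foam = ln(0.0462/0.0380)/(2πk) = 0.1954/(2π·0.0199) = 1.563 m·K/W
  R'_conv,out = 1/(2πr h) = 1/(2π·0.0462·24.4) = 0.1412 m·K/W
ΣR = 0.004893 + 1.301×10^-4 + 1.371 + 1.563 + 0.1412 = 3.080 m·K/W
Q' = ΔT/ΣR = (6.99 °C − 21.2 °C)/3.080 = -4.614 W/m
From the inner boundary to the cellular glass/phenolic foam interface, ΣR_partial = 1.376 m·K/W.
T_interface = T_in − Q'·ΣR_partial = 6.99 °C − (-4.614)(1.376) = 13.3 °C

T = 13.3 °C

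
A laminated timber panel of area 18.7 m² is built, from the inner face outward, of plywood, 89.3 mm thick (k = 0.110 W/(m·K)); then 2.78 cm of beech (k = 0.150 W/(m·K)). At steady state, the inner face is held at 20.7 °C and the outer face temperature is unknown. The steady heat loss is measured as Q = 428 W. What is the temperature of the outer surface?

T_out = -2.12 °C

Series resistances:
  R_plywood = L/(kA) = 0.0893/(0.110·18.7) = 0.04341 K/W
  R_beech = L/(kA) = 0.0278/(0.150·18.7) = 0.009911 K/W
ΣR = 0.05332 K/W
ΔT = Q·ΣR = 428 × 0.05332 = 22.82 K
Heat flows outward, so T_out = T_in − ΔT = 20.7 − 22.82 = -2.12 °C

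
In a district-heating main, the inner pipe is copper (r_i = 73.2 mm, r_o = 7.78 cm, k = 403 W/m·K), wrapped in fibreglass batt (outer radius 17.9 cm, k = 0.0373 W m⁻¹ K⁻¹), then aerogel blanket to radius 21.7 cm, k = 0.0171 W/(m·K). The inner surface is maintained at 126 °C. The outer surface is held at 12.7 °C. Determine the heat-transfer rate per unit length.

Q' = 21.2 W/m

Treat each layer as a resistance in series:
  R'_copper = ln(0.0778/0.0732)/(2πk) = 0.06095/(2π·403) = 2.407×10^-5 m·K/W
  R'_fibreglass batt = ln(0.179/0.0778)/(2πk) = 0.8332/(2π·0.0373) = 3.555 m·K/W
  R'_aerogel blanket = ln(0.217/0.179)/(2πk) = 0.1925/(2π·0.0171) = 1.792 m·K/W
ΣR = 2.407×10^-5 + 3.555 + 1.792 = 5.347 m·K/W
Q' = ΔT/ΣR = (126 °C − 12.7 °C)/5.347 = 21.2 W/m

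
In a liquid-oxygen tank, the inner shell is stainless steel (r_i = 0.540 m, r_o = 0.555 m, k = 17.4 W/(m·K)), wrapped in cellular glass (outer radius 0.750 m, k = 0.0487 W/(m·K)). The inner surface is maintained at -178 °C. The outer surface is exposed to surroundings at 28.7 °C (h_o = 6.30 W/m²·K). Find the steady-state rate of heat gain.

Q = 262 W

Series thermal resistances, inner to outer:
  R_stainless steel = (1/0.540 − 1/0.555)/(4πk) = 0.05005/(4π·17.4) = 2.289×10^-4 K/W
  R_cellular glass = (1/0.555 − 1/0.750)/(4πk) = 0.4685/(4π·0.0487) = 0.7655 K/W
  R_conv,out = 1/(4πr²h) = 1/(4π·0.750²·6.30) = 0.02246 K/W
ΣR = 2.289×10^-4 + 0.7655 + 0.02246 = 0.7882 K/W
Q = ΔT/ΣR = (-178 °C − 28.7 °C)/0.7882 = -262 W
(Negative Q ⇒ heat flows inward; heat gain = 262 W.)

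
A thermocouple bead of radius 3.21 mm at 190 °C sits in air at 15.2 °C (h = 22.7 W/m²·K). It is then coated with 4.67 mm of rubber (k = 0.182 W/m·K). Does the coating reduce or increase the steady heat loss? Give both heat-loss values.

increases: 0.514 → 1.27 W

Critical radius for a sphere: r_cr = 2k/h = 0.0160 m = 1.60 cm.
Outer radius after coating: r₂ = 0.00321 + 0.00467 = 0.00788 m.
Since r₁ < r_cr and r₂ ≤ r_cr, the coating moves toward the maximum at r_cr — heat loss rises.
Bare: R = 1/(4πr₁²h) = 340.2 K/W; Q = 174.8/340.2 = 0.514 W.
Coated: R = R_cond + R_conv = 137.2 K/W; Q = 174.8/137.2 = 1.27 W.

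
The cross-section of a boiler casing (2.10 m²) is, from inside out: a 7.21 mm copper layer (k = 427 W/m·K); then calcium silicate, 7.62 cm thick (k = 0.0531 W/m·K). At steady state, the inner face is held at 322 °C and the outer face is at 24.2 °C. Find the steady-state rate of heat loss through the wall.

Q = 436 W

Resistance network (inner→outer):
  R_copper = L/(kA) = 0.00721/(427·2.10) = 8.041×10^-6 K/W
  R_calcium silicate = L/(kA) = 0.0762/(0.0531·2.10) = 0.6833 K/W
ΣR = 8.041×10^-6 + 0.6833 = 0.6833 K/W
Q = ΔT/ΣR = (322 °C − 24.2 °C)/0.6833 = 436 W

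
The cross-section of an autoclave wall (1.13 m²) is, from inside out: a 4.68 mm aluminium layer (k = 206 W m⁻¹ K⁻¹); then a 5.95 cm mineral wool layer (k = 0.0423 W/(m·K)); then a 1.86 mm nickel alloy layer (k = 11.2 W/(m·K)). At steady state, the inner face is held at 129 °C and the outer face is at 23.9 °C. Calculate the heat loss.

Q = 84.4 W

Treat each layer as a resistance in series:
  R_aluminium = L/(kA) = 0.00468/(206·1.13) = 2.010×10^-5 K/W
  R_mineral wool = L/(kA) = 0.0595/(0.0423·1.13) = 1.245 K/W
  R_nickel alloy = L/(kA) = 0.00186/(11.2·1.13) = 1.470×10^-4 K/W
ΣR = 2.010×10^-5 + 1.245 + 1.470×10^-4 = 1.245 K/W
Q = ΔT/ΣR = (129 °C − 23.9 °C)/1.245 = 84.4 W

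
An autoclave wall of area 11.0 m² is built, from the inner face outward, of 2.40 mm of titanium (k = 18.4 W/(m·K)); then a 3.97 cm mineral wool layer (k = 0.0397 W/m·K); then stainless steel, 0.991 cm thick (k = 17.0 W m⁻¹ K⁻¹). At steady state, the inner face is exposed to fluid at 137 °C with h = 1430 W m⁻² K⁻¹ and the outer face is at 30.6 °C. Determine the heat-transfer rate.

Q = 1170 W

Series thermal resistances, inner to outer:
  R_conv,in = 1/(hA) = 1/(1430·11.0) = 6.357×10^-5 K/W
  R_titanium = L/(kA) = 0.00240/(18.4·11.0) = 1.186×10^-5 K/W
  R_mineral wool = L/(kA) = 0.0397/(0.0397·11.0) = 0.09091 K/W
  R_stainless steel = L/(kA) = 0.00991/(17.0·11.0) = 5.299×10^-5 K/W
ΣR = 6.357×10^-5 + 1.186×10^-5 + 0.09091 + 5.299×10^-5 = 0.09104 K/W
Q = ΔT/ΣR = (137 °C − 30.6 °C)/0.09104 = 1170 W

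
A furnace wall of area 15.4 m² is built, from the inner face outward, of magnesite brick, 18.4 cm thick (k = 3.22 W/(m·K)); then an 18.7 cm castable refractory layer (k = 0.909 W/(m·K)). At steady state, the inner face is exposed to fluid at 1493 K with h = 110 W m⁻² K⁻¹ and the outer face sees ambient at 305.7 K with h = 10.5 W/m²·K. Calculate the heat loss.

Treat each layer as a resistance in series:
  R_conv,in = 1/(hA) = 1/(110·15.4) = 5.903×10^-4 K/W
  R_magnesite brick = L/(kA) = 0.184/(3.22·15.4) = 0.003711 K/W
  R_castable refractory = L/(kA) = 0.187/(0.909·15.4) = 0.01336 K/W
  R_conv,out = 1/(hA) = 1/(10.5·15.4) = 0.006184 K/W
ΣR = 5.903×10^-4 + 0.003711 + 0.01336 + 0.006184 = 0.02385 K/W
Q = ΔT/ΣR = (1493 K − 305.7 K)/0.02385 = 49800 W

Q = 49800 W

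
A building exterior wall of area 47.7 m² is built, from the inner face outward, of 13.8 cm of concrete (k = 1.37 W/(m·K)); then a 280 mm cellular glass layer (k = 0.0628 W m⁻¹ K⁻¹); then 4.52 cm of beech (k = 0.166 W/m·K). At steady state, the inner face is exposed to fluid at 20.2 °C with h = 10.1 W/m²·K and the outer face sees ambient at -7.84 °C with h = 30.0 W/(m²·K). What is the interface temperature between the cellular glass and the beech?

T = -6.11 °C

Resistance network (inner→outer):
  R_conv,in = 1/(hA) = 1/(10.1·47.7) = 0.002076 K/W
  R_concrete = L/(kA) = 0.138/(1.37·47.7) = 0.002112 K/W
  R_cellular glass = L/(kA) = 0.280/(0.0628·47.7) = 0.09347 K/W
  R_beech = L/(kA) = 0.0452/(0.166·47.7) = 0.005708 K/W
  R_conv,out = 1/(hA) = 1/(30.0·47.7) = 6.988×10^-4 K/W
ΣR = 0.002076 + 0.002112 + 0.09347 + 0.005708 + 6.988×10^-4 = 0.1041 K/W
Q = ΔT/ΣR = (20.2 °C − -7.84 °C)/0.1041 = 269.4 W
From the inner boundary to the cellular glass/beech interface, ΣR_partial = 0.09766 K/W.
T_interface = T_in − Q·ΣR_partial = 20.2 °C − (269.4)(0.09766) = -6.11 °C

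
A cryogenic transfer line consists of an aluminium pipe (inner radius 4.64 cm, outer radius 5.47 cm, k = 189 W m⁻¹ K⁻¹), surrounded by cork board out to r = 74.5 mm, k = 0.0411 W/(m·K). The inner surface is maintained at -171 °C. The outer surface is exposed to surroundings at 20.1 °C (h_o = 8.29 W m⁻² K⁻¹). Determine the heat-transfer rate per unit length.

Q' = 131 W/m

Series thermal resistances, inner to outer:
  R'_aluminium = ln(0.0547/0.0464)/(2πk) = 0.1646/(2π·189) = 1.386×10^-4 m·K/W
  R'_cork board = ln(0.0745/0.0547)/(2πk) = 0.3089/(2π·0.0411) = 1.196 m·K/W
  R'_conv,out = 1/(2πr h) = 1/(2π·0.0745·8.29) = 0.2577 m·K/W
ΣR = 1.386×10^-4 + 1.196 + 0.2577 = 1.454 m·K/W
Q' = ΔT/ΣR = (-171 °C − 20.1 °C)/1.454 = -131 W/m
(Negative Q' ⇒ heat flows inward; heat gain = 131 W/m.)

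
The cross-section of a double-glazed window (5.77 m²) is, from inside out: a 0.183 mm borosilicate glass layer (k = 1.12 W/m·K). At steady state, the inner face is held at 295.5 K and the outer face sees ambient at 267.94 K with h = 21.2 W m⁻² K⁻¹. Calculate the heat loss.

Q = 3.36 kW

Resistance network (inner→outer):
  R_borosilicate glass = L/(kA) = 1.83×10^-4/(1.12·5.77) = 2.832×10^-5 K/W
  R_conv,out = 1/(hA) = 1/(21.2·5.77) = 0.008175 K/W
ΣR = 2.832×10^-5 + 0.008175 = 0.008203 K/W
Q = ΔT/ΣR = (295.5 K − 267.94 K)/0.008203 = 3360 W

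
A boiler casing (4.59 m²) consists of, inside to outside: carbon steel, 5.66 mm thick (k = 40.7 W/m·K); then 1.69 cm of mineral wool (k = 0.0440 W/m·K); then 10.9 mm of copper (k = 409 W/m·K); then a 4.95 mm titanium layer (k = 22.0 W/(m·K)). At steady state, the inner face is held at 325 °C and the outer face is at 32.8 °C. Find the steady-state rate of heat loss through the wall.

Q = 3490 W

Series thermal resistances, inner to outer:
  R_carbon steel = L/(kA) = 0.00566/(40.7·4.59) = 3.030×10^-5 K/W
  R_mineral wool = L/(kA) = 0.0169/(0.0440·4.59) = 0.08368 K/W
  R_copper = L/(kA) = 0.0109/(409·4.59) = 5.806×10^-6 K/W
  R_titanium = L/(kA) = 0.00495/(22.0·4.59) = 4.902×10^-5 K/W
ΣR = 3.030×10^-5 + 0.08368 + 5.806×10^-6 + 4.902×10^-5 = 0.08377 K/W
Q = ΔT/ΣR = (325 °C − 32.8 °C)/0.08377 = 3490 W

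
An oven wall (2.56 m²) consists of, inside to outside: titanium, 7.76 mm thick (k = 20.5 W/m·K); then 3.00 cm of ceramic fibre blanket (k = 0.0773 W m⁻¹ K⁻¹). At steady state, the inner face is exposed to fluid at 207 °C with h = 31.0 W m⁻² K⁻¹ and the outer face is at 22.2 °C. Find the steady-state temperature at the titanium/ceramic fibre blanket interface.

Treat each layer as a resistance in series:
  R_conv,in = 1/(hA) = 1/(31.0·2.56) = 0.01260 K/W
  R_titanium = L/(kA) = 0.00776/(20.5·2.56) = 1.479×10^-4 K/W
  R_ceramic fibre blanket = L/(kA) = 0.0300/(0.0773·2.56) = 0.1516 K/W
ΣR = 0.01260 + 1.479×10^-4 + 0.1516 = 0.1643 K/W
Q = ΔT/ΣR = (207 °C − 22.2 °C)/0.1643 = 1125 W
From the inner boundary to the titanium/ceramic fibre blanket interface, ΣR_partial = 0.01275 K/W.
T_interface = T_in − Q·ΣR_partial = 207 °C − (1125)(0.01275) = 193 °C

T = 193 °C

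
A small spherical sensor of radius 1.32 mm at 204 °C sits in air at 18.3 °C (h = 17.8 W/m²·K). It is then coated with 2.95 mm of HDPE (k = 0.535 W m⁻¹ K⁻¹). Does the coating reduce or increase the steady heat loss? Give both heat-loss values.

Critical radius for a sphere: r_cr = 2k/h = 0.0601 m = 6.01 cm.
Outer radius after coating: r₂ = 0.00132 + 0.00295 = 0.00427 m.
Since r₁ < r_cr and r₂ ≤ r_cr, the coating moves toward the maximum at r_cr — heat loss rises.
Bare: R = 1/(4πr₁²h) = 2566 K/W; Q = 185.7/2566 = 0.0724 W.
Coated: R = R_cond + R_conv = 323.0 K/W; Q = 185.7/323.0 = 0.575 W.

increases: 0.0724 → 0.575 W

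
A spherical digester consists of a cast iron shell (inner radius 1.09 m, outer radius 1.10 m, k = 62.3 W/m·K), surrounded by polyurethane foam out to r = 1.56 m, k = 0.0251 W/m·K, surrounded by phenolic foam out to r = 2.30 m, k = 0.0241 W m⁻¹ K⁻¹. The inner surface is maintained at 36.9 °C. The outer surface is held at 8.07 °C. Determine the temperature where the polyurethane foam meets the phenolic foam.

T = 20.9 °C

Resistance network (inner→outer):
  R_cast iron = (1/1.09 − 1/1.10)/(4πk) = 0.008340/(4π·62.3) = 1.065×10^-5 K/W
  R_polyurethane foam = (1/1.10 − 1/1.56)/(4πk) = 0.2681/(4π·0.0251) = 0.8499 K/W
  R_phenolic foam = (1/1.56 − 1/2.30)/(4πk) = 0.2062/(4π·0.0241) = 0.6810 K/W
ΣR = 1.065×10^-5 + 0.8499 + 0.6810 = 1.531 K/W
Q = ΔT/ΣR = (36.9 °C − 8.07 °C)/1.531 = 18.83 W
From the inner boundary to the polyurethane foam/phenolic foam interface, ΣR_partial = 0.8499 K/W.
T_interface = T_in − Q·ΣR_partial = 36.9 °C − (18.83)(0.8499) = 20.9 °C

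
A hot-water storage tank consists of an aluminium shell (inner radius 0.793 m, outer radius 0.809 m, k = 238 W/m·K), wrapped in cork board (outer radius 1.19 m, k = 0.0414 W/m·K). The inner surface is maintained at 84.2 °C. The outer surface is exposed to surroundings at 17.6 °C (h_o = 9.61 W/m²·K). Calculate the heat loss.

Q = 86.9 W

Resistance network (inner→outer):
  R_aluminium = (1/0.793 − 1/0.809)/(4πk) = 0.02494/(4π·238) = 8.339×10^-6 K/W
  R_cork board = (1/0.809 − 1/1.19)/(4πk) = 0.3958/(4π·0.0414) = 0.7607 K/W
  R_conv,out = 1/(4πr²h) = 1/(4π·1.19²·9.61) = 0.005848 K/W
ΣR = 8.339×10^-6 + 0.7607 + 0.005848 = 0.7666 K/W
Q = ΔT/ΣR = (84.2 °C − 17.6 °C)/0.7666 = 86.9 W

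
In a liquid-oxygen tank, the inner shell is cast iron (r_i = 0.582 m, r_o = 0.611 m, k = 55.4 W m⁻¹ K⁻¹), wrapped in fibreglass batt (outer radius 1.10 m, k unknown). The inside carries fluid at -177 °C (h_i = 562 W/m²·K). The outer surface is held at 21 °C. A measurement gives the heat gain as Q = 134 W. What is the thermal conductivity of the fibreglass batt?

ΣR = ΔT/Q = |-177 − 21|/134 = 1.478 K/W
Known resistances:
  R_conv,in = 1/(4πr²h) = 1/(4π·0.582²·562) = 4.180×10^-4 K/W
  R_cast iron = (1/0.582 − 1/0.611)/(4πk) = 0.08155/(4π·55.4) = 1.171×10^-4 K/W
R_fibreglass batt = ΣR − ΣR_known = 1.478 − 5.351×10^-4 = 1.477 K/W
(1/r₁−1/r₂)/(4πk) = 1.477 ⇒ k = 0.7276/(4π·1.477) = 0.0392 W/m·K

k = 0.0392 W/m·K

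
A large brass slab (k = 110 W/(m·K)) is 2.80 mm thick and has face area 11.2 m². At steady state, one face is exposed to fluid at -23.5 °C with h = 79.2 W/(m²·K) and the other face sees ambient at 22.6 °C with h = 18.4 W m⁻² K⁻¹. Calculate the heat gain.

Treat each layer as a resistance in series:
  R_conv,in = 1/(hA) = 1/(79.2·11.2) = 0.001127 K/W
  R_brass = L/(kA) = 0.00280/(110·11.2) = 2.273×10^-6 K/W
  R_conv,out = 1/(hA) = 1/(18.4·11.2) = 0.004852 K/W
ΣR = 0.001127 + 2.273×10^-6 + 0.004852 = 0.005981 K/W
Q = ΔT/ΣR = (-23.5 °C − 22.6 °C)/0.005981 = -7710 W
(Negative Q ⇒ heat flows inward; heat gain = 7710 W.)

Q = 7.71 kW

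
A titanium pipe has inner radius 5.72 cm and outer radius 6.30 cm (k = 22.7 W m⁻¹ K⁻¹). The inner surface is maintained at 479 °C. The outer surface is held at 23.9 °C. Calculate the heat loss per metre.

Q' = 2πk·ΔT/ln(r₂/r₁) = 2π × 22.7 × 455.1 / ln(0.0630/0.0572) = 6.72×10^5 W/m

Q' = 672 kW/m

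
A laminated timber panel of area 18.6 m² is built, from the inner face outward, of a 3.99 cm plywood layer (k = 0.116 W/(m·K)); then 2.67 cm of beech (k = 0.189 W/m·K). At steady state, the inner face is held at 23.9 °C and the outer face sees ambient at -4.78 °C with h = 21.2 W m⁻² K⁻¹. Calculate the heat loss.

Resistance network (inner→outer):
  R_plywood = L/(kA) = 0.0399/(0.116·18.6) = 0.01849 K/W
  R_beech = L/(kA) = 0.0267/(0.189·18.6) = 0.007595 K/W
  R_conv,out = 1/(hA) = 1/(21.2·18.6) = 0.002536 K/W
ΣR = 0.01849 + 0.007595 + 0.002536 = 0.02862 K/W
Q = ΔT/ΣR = (23.9 °C − -4.78 °C)/0.02862 = 1000 W

Q = 1000 W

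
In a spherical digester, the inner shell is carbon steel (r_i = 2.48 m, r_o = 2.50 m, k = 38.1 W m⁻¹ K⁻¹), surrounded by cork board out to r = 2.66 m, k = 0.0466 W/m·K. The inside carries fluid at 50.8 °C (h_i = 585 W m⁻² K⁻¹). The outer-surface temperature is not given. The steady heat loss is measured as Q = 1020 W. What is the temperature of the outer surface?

Series resistances:
  R_conv,in = 1/(4πr²h) = 1/(4π·2.48²·585) = 2.212×10^-5 K/W
  R_carbon steel = (1/2.48 − 1/2.50)/(4πk) = 0.003226/(4π·38.1) = 6.738×10^-6 K/W
  R_cork board = (1/2.50 − 1/2.66)/(4πk) = 0.02406/(4π·0.0466) = 0.04109 K/W
ΣR = 0.04112 K/W
ΔT = Q·ΣR = 1020 × 0.04112 = 41.94 K
Heat flows outward, so T_out = T_in − ΔT = 50.8 − 41.94 = 8.86 °C

T_out = 8.86 °C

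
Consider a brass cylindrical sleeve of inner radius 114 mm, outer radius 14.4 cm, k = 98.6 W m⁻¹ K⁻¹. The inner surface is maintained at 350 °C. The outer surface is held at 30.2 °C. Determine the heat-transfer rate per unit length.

Q' = 8.48×10^5 W/m

Q' = 2πk·ΔT/ln(r₂/r₁) = 2π × 98.6 × 319.8 / ln(0.144/0.114) = 8.48×10^5 W/m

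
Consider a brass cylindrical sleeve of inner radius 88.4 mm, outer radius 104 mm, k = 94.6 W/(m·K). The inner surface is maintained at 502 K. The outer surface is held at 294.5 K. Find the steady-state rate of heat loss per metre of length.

Q' = 2πk·ΔT/ln(r₂/r₁) = 2π × 94.6 × 207.5 / ln(0.104/0.0884) = 7.59×10^5 W/m

Q' = 759 kW/m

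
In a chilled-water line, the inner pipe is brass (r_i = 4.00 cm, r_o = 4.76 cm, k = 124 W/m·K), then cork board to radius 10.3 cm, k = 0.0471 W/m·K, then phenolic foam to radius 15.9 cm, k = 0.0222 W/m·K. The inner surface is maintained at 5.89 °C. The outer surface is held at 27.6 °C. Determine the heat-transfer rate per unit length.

Resistance network (inner→outer):
  R'_brass = ln(0.0476/0.0400)/(2πk) = 0.1740/(2π·124) = 2.233×10^-4 m·K/W
  R'_cork board = ln(0.103/0.0476)/(2πk) = 0.7719/(2π·0.0471) = 2.608 m·K/W
  R'_phenolic foam = ln(0.159/0.103)/(2πk) = 0.4342/(2π·0.0222) = 3.113 m·K/W
ΣR = 2.233×10^-4 + 2.608 + 3.113 = 5.721 m·K/W
Q' = ΔT/ΣR = (5.89 °C − 27.6 °C)/5.721 = -3.79 W/m
(Negative Q' ⇒ heat flows inward; heat gain = 3.79 W/m.)

Q' = 3.79 W/m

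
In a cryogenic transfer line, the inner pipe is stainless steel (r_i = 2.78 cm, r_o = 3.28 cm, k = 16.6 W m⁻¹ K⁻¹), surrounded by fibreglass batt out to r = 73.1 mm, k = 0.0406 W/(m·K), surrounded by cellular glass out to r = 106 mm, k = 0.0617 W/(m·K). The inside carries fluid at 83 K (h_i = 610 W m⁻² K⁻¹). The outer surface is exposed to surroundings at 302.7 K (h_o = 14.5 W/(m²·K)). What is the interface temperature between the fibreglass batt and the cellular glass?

T = 247.3 K

Series thermal resistances, inner to outer:
  R'_conv,in = 1/(2πr h) = 1/(2π·0.0278·610) = 0.009385 m·K/W
  R'_stainless steel = ln(0.0328/0.0278)/(2πk) = 0.1654/(2π·16.6) = 0.001586 m·K/W
  R'_fibreglass batt = ln(0.0731/0.0328)/(2πk) = 0.8014/(2π·0.0406) = 3.142 m·K/W
  R'_cellular glass = ln(0.106/0.0731)/(2πk) = 0.3716/(2π·0.0617) = 0.9586 m·K/W
  R'_conv,out = 1/(2πr h) = 1/(2π·0.106·14.5) = 0.1035 m·K/W
ΣR = 0.009385 + 0.001586 + 3.142 + 0.9586 + 0.1035 = 4.215 m·K/W
Q' = ΔT/ΣR = (83 K − 302.7 K)/4.215 = -52.12 W/m
From the inner boundary to the fibreglass batt/cellular glass interface, ΣR_partial = 3.153 m·K/W.
T_interface = T_in − Q'·ΣR_partial = 83 K − (-52.12)(3.153) = 247.3 K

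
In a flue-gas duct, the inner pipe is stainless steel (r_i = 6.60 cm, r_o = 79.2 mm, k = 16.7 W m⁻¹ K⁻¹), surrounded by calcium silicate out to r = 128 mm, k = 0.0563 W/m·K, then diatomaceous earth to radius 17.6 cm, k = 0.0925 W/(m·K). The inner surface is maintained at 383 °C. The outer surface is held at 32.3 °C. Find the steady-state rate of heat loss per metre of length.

Series thermal resistances, inner to outer:
  R'_stainless steel = ln(0.0792/0.0660)/(2πk) = 0.1823/(2π·16.7) = 0.001738 m·K/W
  R'_calcium silicate = ln(0.128/0.0792)/(2πk) = 0.4801/(2π·0.0563) = 1.357 m·K/W
  R'_diatomaceous earth = ln(0.176/0.128)/(2πk) = 0.3185/(2π·0.0925) = 0.5479 m·K/W
ΣR = 0.001738 + 1.357 + 0.5479 = 1.907 m·K/W
Q' = ΔT/ΣR = (383 °C − 32.3 °C)/1.907 = 184 W/m

Q' = 184 W/m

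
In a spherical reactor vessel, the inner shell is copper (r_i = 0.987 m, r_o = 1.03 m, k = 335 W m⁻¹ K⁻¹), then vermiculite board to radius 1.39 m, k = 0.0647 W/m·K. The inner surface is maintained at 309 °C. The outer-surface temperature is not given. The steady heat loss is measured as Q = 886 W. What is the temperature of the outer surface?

Sum the resistances:
  R_copper = (1/0.987 − 1/1.03)/(4πk) = 0.04230/(4π·335) = 1.005×10^-5 K/W
  R_vermiculite board = (1/1.03 − 1/1.39)/(4πk) = 0.2514/(4π·0.0647) = 0.3093 K/W
ΣR = 0.3093 K/W
ΔT = Q·ΣR = 886 × 0.3093 = 274.0 K
Heat flows outward, so T_out = T_in − ΔT = 309 − 274.0 = 35.0 °C

T_out = 35.0 °C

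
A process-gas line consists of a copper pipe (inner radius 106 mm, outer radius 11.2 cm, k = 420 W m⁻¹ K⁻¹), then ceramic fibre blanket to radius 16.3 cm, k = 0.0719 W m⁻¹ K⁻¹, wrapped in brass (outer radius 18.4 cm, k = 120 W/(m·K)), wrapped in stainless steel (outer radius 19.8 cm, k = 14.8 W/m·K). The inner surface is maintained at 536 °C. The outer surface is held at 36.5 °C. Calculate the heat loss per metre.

Q' = 601 W/m

Resistance network (inner→outer):
  R'_copper = ln(0.112/0.106)/(2πk) = 0.05506/(2π·420) = 2.086×10^-5 m·K/W
  R'_ceramic fibre blanket = ln(0.163/0.112)/(2πk) = 0.3753/(2π·0.0719) = 0.8306 m·K/W
  R'_brass = ln(0.184/0.163)/(2πk) = 0.1212/(2π·120) = 1.607×10^-4 m·K/W
  R'_stainless steel = ln(0.198/0.184)/(2πk) = 0.07333/(2π·14.8) = 7.886×10^-4 m·K/W
ΣR = 2.086×10^-5 + 0.8306 + 1.607×10^-4 + 7.886×10^-4 = 0.8316 m·K/W
Q' = ΔT/ΣR = (536 °C − 36.5 °C)/0.8316 = 601 W/m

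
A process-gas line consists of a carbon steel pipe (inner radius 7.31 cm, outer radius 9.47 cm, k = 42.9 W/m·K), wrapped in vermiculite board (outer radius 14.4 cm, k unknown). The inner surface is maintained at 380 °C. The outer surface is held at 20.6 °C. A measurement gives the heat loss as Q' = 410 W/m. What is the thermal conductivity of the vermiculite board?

k = 0.0762 W/m·K

ΣR = ΔT/Q' = |380 − 20.6|/410 = 0.8766 m·K/W
Known resistances:
  R'_carbon steel = ln(0.0947/0.0731)/(2πk) = 0.2589/(2π·42.9) = 9.604×10^-4 m·K/W
R_vermiculite board = ΣR − ΣR_known = 0.8766 − 9.604×10^-4 = 0.8756 m·K/W
ln(r₂/r₁)/(2πk) = 0.8756 ⇒ k = 0.4191/(2π·0.8756) = 0.0762 W/m·K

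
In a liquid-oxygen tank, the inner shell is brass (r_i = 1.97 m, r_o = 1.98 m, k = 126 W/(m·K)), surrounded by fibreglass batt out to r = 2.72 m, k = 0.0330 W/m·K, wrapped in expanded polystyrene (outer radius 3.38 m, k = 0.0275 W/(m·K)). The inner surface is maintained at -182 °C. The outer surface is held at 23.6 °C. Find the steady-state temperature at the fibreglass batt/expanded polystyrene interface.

Series thermal resistances, inner to outer:
  R_brass = (1/1.97 − 1/1.98)/(4πk) = 0.002564/(4π·126) = 1.619×10^-6 K/W
  R_fibreglass batt = (1/1.98 − 1/2.72)/(4πk) = 0.1374/(4π·0.0330) = 0.3313 K/W
  R_expanded polystyrene = (1/2.72 − 1/3.38)/(4πk) = 0.07179/(4π·0.0275) = 0.2077 K/W
ΣR = 1.619×10^-6 + 0.3313 + 0.2077 = 0.5390 K/W
Q = ΔT/ΣR = (-182 °C − 23.6 °C)/0.5390 = -381.4 W
From the inner boundary to the fibreglass batt/expanded polystyrene interface, ΣR_partial = 0.3313 K/W.
T_interface = T_in − Q·ΣR_partial = -182 °C − (-381.4)(0.3313) = -55.6 °C

T = -55.6 °C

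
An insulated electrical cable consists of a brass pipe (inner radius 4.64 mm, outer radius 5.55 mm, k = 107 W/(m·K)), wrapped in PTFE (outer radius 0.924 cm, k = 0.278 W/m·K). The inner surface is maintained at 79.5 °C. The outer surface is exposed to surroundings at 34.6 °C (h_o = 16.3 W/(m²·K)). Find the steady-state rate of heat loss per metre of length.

Series thermal resistances, inner to outer:
  R'_brass = ln(0.00555/0.00464)/(2πk) = 0.1791/(2π·107) = 2.664×10^-4 m·K/W
  R'_PTFE = ln(0.00924/0.00555)/(2πk) = 0.5097/(2π·0.278) = 0.2918 m·K/W
  R'_conv,out = 1/(2πr h) = 1/(2π·0.00924·16.3) = 1.057 m·K/W
ΣR = 2.664×10^-4 + 0.2918 + 1.057 = 1.349 m·K/W
Q' = ΔT/ΣR = (79.5 °C − 34.6 °C)/1.349 = 33.3 W/m

Q' = 33.3 W/m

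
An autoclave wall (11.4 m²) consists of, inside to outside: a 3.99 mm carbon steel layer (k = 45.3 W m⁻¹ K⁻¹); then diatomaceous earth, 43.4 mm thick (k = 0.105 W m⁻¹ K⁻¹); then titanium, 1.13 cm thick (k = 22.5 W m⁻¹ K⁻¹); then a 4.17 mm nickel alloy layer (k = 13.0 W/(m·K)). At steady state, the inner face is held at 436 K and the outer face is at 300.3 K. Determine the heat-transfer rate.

Q = 3730 W

Resistance network (inner→outer):
  R_carbon steel = L/(kA) = 0.00399/(45.3·11.4) = 7.726×10^-6 K/W
  R_diatomaceous earth = L/(kA) = 0.0434/(0.105·11.4) = 0.03626 K/W
  R_titanium = L/(kA) = 0.0113/(22.5·11.4) = 4.405×10^-5 K/W
  R_nickel alloy = L/(kA) = 0.00417/(13.0·11.4) = 2.814×10^-5 K/W
ΣR = 7.726×10^-6 + 0.03626 + 4.405×10^-5 + 2.814×10^-5 = 0.03634 K/W
Q = ΔT/ΣR = (436 K − 300.3 K)/0.03634 = 3730 W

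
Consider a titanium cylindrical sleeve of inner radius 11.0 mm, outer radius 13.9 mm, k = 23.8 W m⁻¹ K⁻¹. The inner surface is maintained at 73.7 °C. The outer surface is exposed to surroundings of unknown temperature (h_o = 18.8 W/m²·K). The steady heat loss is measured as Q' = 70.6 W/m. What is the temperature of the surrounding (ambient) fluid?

T_out = 30.6 °C

Sum the resistances:
  R'_titanium = ln(0.0139/0.0110)/(2πk) = 0.2340/(2π·23.8) = 0.001565 m·K/W
  R'_conv,out = 1/(2πr h) = 1/(2π·0.0139·18.8) = 0.6090 m·K/W
ΣR = 0.6106 m·K/W
ΔT = Q'·ΣR = 70.6 × 0.6106 = 43.11 K
Heat flows outward, so T_out = T_in − ΔT = 73.7 − 43.11 = 30.6 °C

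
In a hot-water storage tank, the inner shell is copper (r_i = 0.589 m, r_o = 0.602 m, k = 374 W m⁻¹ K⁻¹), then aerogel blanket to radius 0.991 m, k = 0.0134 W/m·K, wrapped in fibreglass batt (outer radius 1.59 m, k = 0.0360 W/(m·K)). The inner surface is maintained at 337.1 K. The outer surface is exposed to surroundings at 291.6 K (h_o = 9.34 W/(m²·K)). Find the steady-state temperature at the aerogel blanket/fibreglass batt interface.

T = 299.7 K

Resistance network (inner→outer):
  R_copper = (1/0.589 − 1/0.602)/(4πk) = 0.03666/(4π·374) = 7.801×10^-6 K/W
  R_aerogel blanket = (1/0.602 − 1/0.991)/(4πk) = 0.6520/(4π·0.0134) = 3.872 K/W
  R_fibreglass batt = (1/0.991 − 1/1.59)/(4πk) = 0.3802/(4π·0.0360) = 0.8403 K/W
  R_conv,out = 1/(4πr²h) = 1/(4π·1.59²·9.34) = 0.003370 K/W
ΣR = 7.801×10^-6 + 3.872 + 0.8403 + 0.003370 = 4.716 K/W
Q = ΔT/ΣR = (337.1 K − 291.6 K)/4.716 = 9.648 W
From the inner boundary to the aerogel blanket/fibreglass batt interface, ΣR_partial = 3.872 K/W.
T_interface = T_in − Q·ΣR_partial = 337.1 K − (9.648)(3.872) = 299.7 K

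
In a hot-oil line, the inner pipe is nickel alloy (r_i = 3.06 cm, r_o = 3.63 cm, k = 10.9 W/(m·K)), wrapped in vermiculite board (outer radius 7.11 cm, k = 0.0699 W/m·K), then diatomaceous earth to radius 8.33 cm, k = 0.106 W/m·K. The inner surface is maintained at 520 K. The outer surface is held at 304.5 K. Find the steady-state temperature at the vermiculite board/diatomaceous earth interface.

Resistance network (inner→outer):
  R'_nickel alloy = ln(0.0363/0.0306)/(2πk) = 0.1708/(2π·10.9) = 0.002494 m·K/W
  R'_vermiculite board = ln(0.0711/0.0363)/(2πk) = 0.6723/(2π·0.0699) = 1.531 m·K/W
  R'_diatomaceous earth = ln(0.0833/0.0711)/(2πk) = 0.1584/(2π·0.106) = 0.2378 m·K/W
ΣR = 0.002494 + 1.531 + 0.2378 = 1.771 m·K/W
Q' = ΔT/ΣR = (520 K − 304.5 K)/1.771 = 121.7 W/m
From the inner boundary to the vermiculite board/diatomaceous earth interface, ΣR_partial = 1.533 m·K/W.
T_interface = T_in − Q'·ΣR_partial = 520 K − (121.7)(1.533) = 333.4 K

T = 333.4 K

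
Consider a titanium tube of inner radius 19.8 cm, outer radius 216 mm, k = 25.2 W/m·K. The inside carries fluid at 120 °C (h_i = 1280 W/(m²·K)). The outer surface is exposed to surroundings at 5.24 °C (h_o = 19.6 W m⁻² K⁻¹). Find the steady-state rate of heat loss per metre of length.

Treat each layer as a resistance in series:
  R'_conv,in = 1/(2πr h) = 1/(2π·0.198·1280) = 6.280×10^-4 m·K/W
  R'_titanium = ln(0.216/0.198)/(2πk) = 0.08701/(2π·25.2) = 5.495×10^-4 m·K/W
  R'_conv,out = 1/(2πr h) = 1/(2π·0.216·19.6) = 0.03759 m·K/W
ΣR = 6.280×10^-4 + 5.495×10^-4 + 0.03759 = 0.03877 m·K/W
Q' = ΔT/ΣR = (120 °C − 5.24 °C)/0.03877 = 2960 W/m

Q' = 2.96 kW/m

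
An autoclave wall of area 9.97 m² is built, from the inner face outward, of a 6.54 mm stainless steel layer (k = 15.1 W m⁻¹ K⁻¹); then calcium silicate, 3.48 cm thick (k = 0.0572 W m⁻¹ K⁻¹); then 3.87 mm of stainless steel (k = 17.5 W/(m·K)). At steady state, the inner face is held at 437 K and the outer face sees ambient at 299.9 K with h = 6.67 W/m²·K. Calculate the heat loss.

Treat each layer as a resistance in series:
  R_stainless steel = L/(kA) = 0.00654/(15.1·9.97) = 4.344×10^-5 K/W
  R_calcium silicate = L/(kA) = 0.0348/(0.0572·9.97) = 0.06102 K/W
  R_stainless steel = L/(kA) = 0.00387/(17.5·9.97) = 2.218×10^-5 K/W
  R_conv,out = 1/(hA) = 1/(6.67·9.97) = 0.01504 K/W
ΣR = 4.344×10^-5 + 0.06102 + 2.218×10^-5 + 0.01504 = 0.07613 K/W
Q = ΔT/ΣR = (437 K − 299.9 K)/0.07613 = 1800 W

Q = 1800 W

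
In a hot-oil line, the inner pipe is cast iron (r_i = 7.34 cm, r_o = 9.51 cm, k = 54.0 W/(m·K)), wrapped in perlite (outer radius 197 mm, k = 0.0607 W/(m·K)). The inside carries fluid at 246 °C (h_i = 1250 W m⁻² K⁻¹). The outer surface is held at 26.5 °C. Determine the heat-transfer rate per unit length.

Q' = 115 W/m

Resistance network (inner→outer):
  R'_conv,in = 1/(2πr h) = 1/(2π·0.0734·1250) = 0.001735 m·K/W
  R'_cast iron = ln(0.0951/0.0734)/(2πk) = 0.2590/(2π·54.0) = 7.634×10^-4 m·K/W
  R'_perlite = ln(0.197/0.0951)/(2πk) = 0.7283/(2π·0.0607) = 1.910 m·K/W
ΣR = 0.001735 + 7.634×10^-4 + 1.910 = 1.912 m·K/W
Q' = ΔT/ΣR = (246 °C − 26.5 °C)/1.912 = 115 W/m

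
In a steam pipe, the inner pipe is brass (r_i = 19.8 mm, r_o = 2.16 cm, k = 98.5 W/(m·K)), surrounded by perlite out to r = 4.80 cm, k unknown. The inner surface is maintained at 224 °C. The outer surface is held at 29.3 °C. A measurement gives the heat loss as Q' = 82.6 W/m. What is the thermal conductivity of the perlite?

ΣR = ΔT/Q' = |224 − 29.3|/82.6 = 2.357 m·K/W
Known resistances:
  R'_brass = ln(0.0216/0.0198)/(2πk) = 0.08701/(2π·98.5) = 1.406×10^-4 m·K/W
R_perlite = ΣR − ΣR_known = 2.357 − 1.406×10^-4 = 2.357 m·K/W
ln(r₂/r₁)/(2πk) = 2.357 ⇒ k = 0.7985/(2π·2.357) = 0.0539 W/m·K

k = 0.0539 W/m·K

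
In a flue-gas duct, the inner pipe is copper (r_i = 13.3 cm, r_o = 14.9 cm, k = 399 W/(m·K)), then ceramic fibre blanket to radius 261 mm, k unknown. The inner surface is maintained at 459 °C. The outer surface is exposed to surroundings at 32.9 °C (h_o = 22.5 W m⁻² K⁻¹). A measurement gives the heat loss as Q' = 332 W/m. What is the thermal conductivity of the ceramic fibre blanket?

ΣR = ΔT/Q' = |459 − 32.9|/332 = 1.283 m·K/W
Known resistances:
  R'_copper = ln(0.149/0.133)/(2πk) = 0.1136/(2π·399) = 4.531×10^-5 m·K/W
  R'_conv,out = 1/(2πr h) = 1/(2π·0.261·22.5) = 0.02710 m·K/W
R_ceramic fibre blanket = ΣR − ΣR_known = 1.283 − 0.02715 = 1.256 m·K/W
ln(r₂/r₁)/(2πk) = 1.256 ⇒ k = 0.5606/(2π·1.256) = 0.0710 W/m·K

k = 0.0710 W/m·K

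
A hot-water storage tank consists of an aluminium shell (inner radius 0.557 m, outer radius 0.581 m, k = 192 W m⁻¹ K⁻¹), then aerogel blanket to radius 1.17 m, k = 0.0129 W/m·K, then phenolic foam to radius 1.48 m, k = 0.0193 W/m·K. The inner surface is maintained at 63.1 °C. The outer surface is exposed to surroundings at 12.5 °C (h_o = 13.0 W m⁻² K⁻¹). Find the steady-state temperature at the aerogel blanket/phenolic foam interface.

T = 18.7 °C

Series thermal resistances, inner to outer:
  R_aluminium = (1/0.557 − 1/0.581)/(4πk) = 0.07416/(4π·192) = 3.074×10^-5 K/W
  R_aerogel blanket = (1/0.581 − 1/1.17)/(4πk) = 0.8665/(4π·0.0129) = 5.345 K/W
  R_phenolic foam = (1/1.17 − 1/1.48)/(4πk) = 0.1790/(4π·0.0193) = 0.7382 K/W
  R_conv,out = 1/(4πr²h) = 1/(4π·1.48²·13.0) = 0.002795 K/W
ΣR = 3.074×10^-5 + 5.345 + 0.7382 + 0.002795 = 6.086 K/W
Q = ΔT/ΣR = (63.1 °C − 12.5 °C)/6.086 = 8.314 W
From the inner boundary to the aerogel blanket/phenolic foam interface, ΣR_partial = 5.345 K/W.
T_interface = T_in − Q·ΣR_partial = 63.1 °C − (8.314)(5.345) = 18.7 °C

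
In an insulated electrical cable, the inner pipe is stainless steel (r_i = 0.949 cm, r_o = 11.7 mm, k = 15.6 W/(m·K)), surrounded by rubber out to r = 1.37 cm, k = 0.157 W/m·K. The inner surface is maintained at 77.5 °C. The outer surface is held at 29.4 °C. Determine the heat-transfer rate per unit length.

Treat each layer as a resistance in series:
  R'_stainless steel = ln(0.0117/0.00949)/(2πk) = 0.2094/(2π·15.6) = 0.002136 m·K/W
  R'_rubber = ln(0.0137/0.0117)/(2πk) = 0.1578/(2π·0.157) = 0.1600 m·K/W
ΣR = 0.002136 + 0.1600 = 0.1621 m·K/W
Q' = ΔT/ΣR = (77.5 °C − 29.4 °C)/0.1621 = 297 W/m

Q' = 297 W/m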